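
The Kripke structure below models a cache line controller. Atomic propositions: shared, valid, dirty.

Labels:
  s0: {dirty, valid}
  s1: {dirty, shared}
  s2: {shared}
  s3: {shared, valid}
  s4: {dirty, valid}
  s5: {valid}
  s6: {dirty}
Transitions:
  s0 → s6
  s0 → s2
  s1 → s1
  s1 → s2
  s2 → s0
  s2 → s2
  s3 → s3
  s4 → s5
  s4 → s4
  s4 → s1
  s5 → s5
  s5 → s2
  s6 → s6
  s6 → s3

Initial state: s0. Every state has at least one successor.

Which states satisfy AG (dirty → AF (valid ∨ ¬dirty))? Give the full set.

States satisfying dirty → AF (valid ∨ ¬dirty): {s0, s2, s3, s4, s5}.
States satisfying AG (dirty → AF (valid ∨ ¬dirty)): {s3}.

{s3}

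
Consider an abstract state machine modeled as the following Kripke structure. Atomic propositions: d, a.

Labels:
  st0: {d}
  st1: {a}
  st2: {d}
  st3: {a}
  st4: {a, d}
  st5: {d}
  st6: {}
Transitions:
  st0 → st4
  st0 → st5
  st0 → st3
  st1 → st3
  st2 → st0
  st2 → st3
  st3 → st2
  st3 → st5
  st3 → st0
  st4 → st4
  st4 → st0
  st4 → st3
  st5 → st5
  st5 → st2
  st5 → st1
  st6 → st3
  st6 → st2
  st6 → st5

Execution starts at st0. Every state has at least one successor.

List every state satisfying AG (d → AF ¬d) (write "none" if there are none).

States satisfying d → AF ¬d: {st1, st3, st6}.
States satisfying AG (d → AF ¬d): ∅.

none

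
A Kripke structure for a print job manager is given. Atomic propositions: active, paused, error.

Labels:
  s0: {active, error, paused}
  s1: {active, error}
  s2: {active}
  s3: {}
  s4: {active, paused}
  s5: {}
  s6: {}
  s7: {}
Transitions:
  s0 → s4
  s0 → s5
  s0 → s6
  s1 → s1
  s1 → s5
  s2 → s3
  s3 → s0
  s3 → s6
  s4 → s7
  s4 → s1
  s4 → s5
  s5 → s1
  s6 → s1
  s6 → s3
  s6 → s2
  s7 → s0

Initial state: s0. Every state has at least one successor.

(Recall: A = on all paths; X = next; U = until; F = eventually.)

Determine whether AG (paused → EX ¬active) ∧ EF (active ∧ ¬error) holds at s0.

Holds

States satisfying paused → EX ¬active: {s0, s1, s2, s3, s4, s5, s6, s7}.
States satisfying AG (paused → EX ¬active): {s0, s1, s2, s3, s4, s5, s6, s7}.
States satisfying active ∧ ¬error: {s2, s4}.
States satisfying EF (active ∧ ¬error): {s0, s2, s3, s4, s6, s7}.
States satisfying AG (paused → EX ¬active) ∧ EF (active ∧ ¬error): {s0, s2, s3, s4, s6, s7}.
s0 ∈ Sat(AG (paused → EX ¬active) ∧ EF (active ∧ ¬error)).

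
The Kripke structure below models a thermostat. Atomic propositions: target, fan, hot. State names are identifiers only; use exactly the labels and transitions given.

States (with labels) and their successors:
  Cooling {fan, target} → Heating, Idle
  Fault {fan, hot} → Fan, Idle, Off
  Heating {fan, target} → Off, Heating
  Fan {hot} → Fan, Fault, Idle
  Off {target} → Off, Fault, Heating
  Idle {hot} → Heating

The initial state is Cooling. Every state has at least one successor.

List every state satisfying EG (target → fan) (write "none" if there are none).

{Cooling, Fault, Heating, Fan, Idle}

States satisfying target → fan: {Cooling, Fault, Heating, Fan, Idle}.
States satisfying EG (target → fan): {Cooling, Fault, Heating, Fan, Idle}.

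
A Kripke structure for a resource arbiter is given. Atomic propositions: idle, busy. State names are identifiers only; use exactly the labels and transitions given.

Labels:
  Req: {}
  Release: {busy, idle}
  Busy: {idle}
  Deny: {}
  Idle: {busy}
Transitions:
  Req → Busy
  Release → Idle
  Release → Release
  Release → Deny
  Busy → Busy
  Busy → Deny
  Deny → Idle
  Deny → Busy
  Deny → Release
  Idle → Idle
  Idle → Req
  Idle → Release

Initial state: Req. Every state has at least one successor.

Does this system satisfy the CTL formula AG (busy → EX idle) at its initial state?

Satisfied

States satisfying busy → EX idle: {Req, Release, Busy, Deny, Idle}.
States satisfying AG (busy → EX idle): {Req, Release, Busy, Deny, Idle}.
Every state reachable from Req satisfies busy → EX idle.
Req ∈ Sat(AG (busy → EX idle)).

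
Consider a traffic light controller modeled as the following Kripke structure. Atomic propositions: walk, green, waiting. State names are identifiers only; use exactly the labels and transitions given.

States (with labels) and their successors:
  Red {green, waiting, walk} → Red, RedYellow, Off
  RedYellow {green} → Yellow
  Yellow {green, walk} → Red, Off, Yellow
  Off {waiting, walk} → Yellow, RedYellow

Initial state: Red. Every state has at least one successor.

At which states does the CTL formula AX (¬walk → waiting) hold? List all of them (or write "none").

{RedYellow, Yellow}

States satisfying ¬walk → waiting: {Red, Yellow, Off}.
States satisfying AX (¬walk → waiting): {RedYellow, Yellow}.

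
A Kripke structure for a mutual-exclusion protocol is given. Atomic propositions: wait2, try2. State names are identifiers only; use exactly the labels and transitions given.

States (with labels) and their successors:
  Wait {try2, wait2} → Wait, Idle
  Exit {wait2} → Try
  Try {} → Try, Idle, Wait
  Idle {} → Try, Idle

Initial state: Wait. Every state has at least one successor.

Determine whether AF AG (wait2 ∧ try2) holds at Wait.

Does not hold

States satisfying AG (wait2 ∧ try2): ∅.
States satisfying AF AG (wait2 ∧ try2): ∅.
There is a path from Wait along which AG (wait2 ∧ try2) never holds.
Wait ∉ Sat(AF AG (wait2 ∧ try2)).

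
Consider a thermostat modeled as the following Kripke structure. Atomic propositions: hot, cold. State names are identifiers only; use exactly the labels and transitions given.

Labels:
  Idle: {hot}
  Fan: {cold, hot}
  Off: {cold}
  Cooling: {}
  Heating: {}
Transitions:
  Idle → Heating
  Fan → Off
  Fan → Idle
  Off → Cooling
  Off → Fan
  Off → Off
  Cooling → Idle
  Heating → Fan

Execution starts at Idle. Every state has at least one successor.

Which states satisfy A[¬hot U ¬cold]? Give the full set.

{Idle, Cooling, Heating}

States satisfying ¬hot: {Off, Cooling, Heating}.
States satisfying ¬cold: {Idle, Cooling, Heating}.
States satisfying A[¬hot U ¬cold]: {Idle, Cooling, Heating}.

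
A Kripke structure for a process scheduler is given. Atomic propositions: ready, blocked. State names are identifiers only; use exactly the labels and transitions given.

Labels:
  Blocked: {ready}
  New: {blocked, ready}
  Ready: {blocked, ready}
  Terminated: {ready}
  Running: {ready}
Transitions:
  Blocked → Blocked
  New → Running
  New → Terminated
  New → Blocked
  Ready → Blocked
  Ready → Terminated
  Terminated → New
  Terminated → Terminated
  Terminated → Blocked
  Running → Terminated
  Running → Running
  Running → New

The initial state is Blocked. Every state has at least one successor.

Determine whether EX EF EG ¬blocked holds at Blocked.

Satisfied

States satisfying EF EG ¬blocked: {Blocked, New, Ready, Terminated, Running}.
States satisfying EX EF EG ¬blocked: {Blocked, New, Ready, Terminated, Running}.
Blocked ∈ Sat(EX EF EG ¬blocked).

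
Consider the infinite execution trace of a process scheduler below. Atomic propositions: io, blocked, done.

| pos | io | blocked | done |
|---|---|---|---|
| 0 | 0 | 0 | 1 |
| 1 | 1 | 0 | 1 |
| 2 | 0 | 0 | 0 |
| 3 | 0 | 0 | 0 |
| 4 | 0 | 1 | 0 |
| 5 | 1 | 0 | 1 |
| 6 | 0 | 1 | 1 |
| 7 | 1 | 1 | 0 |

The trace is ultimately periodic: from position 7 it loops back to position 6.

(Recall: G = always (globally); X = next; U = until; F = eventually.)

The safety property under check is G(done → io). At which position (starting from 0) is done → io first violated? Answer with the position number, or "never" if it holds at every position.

0

At position 0 the labels are {done}, so done → io is false there. This is the first violation.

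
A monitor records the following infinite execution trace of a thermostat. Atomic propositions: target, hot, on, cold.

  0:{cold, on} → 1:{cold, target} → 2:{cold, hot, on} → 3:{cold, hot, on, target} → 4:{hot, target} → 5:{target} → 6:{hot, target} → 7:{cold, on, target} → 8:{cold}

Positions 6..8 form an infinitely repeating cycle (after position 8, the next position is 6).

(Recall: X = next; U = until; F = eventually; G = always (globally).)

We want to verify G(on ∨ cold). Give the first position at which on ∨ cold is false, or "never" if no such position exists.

Check on ∨ cold at each position in order: 0 ✓, 1 ✓, 2 ✓, 3 ✓.
At position 4 the labels are {hot, target}, so on ∨ cold is false there. This is the first violation.

4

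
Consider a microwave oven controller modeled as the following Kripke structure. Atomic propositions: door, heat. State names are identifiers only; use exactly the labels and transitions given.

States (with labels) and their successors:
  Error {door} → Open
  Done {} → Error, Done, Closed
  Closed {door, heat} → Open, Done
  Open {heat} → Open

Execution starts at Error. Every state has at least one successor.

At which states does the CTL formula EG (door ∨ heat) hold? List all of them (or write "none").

States satisfying door ∨ heat: {Error, Closed, Open}.
States satisfying EG (door ∨ heat): {Error, Closed, Open}.

{Error, Closed, Open}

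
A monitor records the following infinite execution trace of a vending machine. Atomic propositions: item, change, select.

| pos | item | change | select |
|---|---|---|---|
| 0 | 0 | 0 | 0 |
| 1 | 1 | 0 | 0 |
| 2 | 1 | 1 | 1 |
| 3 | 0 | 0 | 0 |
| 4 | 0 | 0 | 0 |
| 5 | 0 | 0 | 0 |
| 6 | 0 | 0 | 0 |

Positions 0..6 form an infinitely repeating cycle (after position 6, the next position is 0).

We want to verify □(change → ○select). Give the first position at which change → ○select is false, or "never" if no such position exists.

Check change → ○select at each position in order: 0 ✓, 1 ✓.
At position 2 the labels are {change, item, select} and the next position 3 has {}, so change → ○select is false there. This is the first violation.

2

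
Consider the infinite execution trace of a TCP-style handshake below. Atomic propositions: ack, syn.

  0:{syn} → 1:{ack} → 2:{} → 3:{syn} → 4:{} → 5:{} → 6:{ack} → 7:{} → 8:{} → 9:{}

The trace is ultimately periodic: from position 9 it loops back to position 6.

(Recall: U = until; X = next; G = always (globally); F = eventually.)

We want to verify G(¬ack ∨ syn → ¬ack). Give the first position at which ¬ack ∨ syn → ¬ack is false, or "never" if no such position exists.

never

¬ack ∨ syn → ¬ack holds at every position 0..9, and those are all the positions the trace ever visits, so the invariant G(¬ack ∨ syn → ¬ack) is never violated.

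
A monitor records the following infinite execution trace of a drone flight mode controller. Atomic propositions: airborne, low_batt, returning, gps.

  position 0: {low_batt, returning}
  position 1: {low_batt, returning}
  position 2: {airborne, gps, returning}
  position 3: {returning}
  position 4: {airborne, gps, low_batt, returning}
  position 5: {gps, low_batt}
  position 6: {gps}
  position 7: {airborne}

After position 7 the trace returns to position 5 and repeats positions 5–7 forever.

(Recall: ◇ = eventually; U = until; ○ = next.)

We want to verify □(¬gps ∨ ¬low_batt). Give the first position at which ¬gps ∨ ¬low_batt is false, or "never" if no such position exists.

Check ¬gps ∨ ¬low_batt at each position in order: 0 ✓, 1 ✓, 2 ✓, 3 ✓.
At position 4 the labels are {airborne, gps, low_batt, returning}, so ¬gps ∨ ¬low_batt is false there. This is the first violation.

4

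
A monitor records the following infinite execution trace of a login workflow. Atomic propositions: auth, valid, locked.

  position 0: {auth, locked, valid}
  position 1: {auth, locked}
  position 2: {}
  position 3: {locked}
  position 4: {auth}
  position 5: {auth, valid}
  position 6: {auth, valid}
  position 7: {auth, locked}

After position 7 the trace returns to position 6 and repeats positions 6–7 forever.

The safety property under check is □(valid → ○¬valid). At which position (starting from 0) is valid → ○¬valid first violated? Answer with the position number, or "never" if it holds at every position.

5

Check valid → ○¬valid at each position in order: 0 ✓, 1 ✓, 2 ✓, 3 ✓, 4 ✓.
At position 5 the labels are {auth, valid} and the next position 6 has {auth, valid}, so valid → ○¬valid is false there. This is the first violation.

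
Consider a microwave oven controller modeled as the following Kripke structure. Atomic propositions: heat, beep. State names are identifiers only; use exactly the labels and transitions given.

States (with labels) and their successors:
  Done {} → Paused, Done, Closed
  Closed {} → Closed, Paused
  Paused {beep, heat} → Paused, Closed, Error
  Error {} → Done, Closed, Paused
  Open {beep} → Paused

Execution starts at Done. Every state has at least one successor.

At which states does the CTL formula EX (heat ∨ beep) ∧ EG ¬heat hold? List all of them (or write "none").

{Done, Closed, Error}

States satisfying heat ∨ beep: {Paused, Open}.
States satisfying EX (heat ∨ beep): {Done, Closed, Paused, Error, Open}.
States satisfying ¬heat: {Done, Closed, Error, Open}.
States satisfying EG ¬heat: {Done, Closed, Error}.
States satisfying EX (heat ∨ beep) ∧ EG ¬heat: {Done, Closed, Error}.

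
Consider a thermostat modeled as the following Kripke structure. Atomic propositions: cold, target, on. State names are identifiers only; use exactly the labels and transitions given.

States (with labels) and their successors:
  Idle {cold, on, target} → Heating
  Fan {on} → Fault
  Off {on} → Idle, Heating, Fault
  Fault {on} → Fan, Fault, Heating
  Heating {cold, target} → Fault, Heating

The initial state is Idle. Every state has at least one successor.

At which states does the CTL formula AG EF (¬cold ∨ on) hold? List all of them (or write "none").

States satisfying EF (¬cold ∨ on): {Idle, Fan, Off, Fault, Heating}.
States satisfying AG EF (¬cold ∨ on): {Idle, Fan, Off, Fault, Heating}.

{Idle, Fan, Off, Fault, Heating}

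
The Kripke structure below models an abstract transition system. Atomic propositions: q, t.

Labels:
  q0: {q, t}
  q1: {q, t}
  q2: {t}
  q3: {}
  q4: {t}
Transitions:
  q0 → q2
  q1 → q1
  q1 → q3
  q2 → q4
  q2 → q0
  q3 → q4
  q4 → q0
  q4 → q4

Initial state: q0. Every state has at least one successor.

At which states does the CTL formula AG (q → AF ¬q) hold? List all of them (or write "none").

States satisfying q → AF ¬q: {q0, q2, q3, q4}.
States satisfying AG (q → AF ¬q): {q0, q2, q3, q4}.

{q0, q2, q3, q4}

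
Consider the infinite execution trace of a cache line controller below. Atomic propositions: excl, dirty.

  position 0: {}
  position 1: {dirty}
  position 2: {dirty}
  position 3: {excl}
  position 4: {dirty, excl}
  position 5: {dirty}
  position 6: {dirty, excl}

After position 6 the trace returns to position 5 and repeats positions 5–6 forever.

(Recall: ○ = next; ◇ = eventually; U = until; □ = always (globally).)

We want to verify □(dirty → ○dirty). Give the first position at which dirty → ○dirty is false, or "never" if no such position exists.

Check dirty → ○dirty at each position in order: 0 ✓, 1 ✓.
At position 2 the labels are {dirty} and the next position 3 has {excl}, so dirty → ○dirty is false there. This is the first violation.

2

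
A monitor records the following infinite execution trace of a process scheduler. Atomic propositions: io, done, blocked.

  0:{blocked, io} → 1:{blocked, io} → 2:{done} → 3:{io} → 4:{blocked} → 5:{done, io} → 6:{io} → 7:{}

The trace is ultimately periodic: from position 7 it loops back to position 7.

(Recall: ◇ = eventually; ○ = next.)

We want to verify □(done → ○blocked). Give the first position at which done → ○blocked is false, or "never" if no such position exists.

2

Check done → ○blocked at each position in order: 0 ✓, 1 ✓.
At position 2 the labels are {done} and the next position 3 has {io}, so done → ○blocked is false there. This is the first violation.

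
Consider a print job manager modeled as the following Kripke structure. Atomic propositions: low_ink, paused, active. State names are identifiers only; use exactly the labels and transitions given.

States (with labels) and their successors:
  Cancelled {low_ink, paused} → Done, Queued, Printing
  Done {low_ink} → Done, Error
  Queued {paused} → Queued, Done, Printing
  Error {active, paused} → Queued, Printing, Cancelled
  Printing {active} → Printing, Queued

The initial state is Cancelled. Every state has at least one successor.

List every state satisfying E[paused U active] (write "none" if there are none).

{Cancelled, Queued, Error, Printing}

States satisfying paused: {Cancelled, Queued, Error}.
States satisfying active: {Error, Printing}.
States satisfying E[paused U active]: {Cancelled, Queued, Error, Printing}.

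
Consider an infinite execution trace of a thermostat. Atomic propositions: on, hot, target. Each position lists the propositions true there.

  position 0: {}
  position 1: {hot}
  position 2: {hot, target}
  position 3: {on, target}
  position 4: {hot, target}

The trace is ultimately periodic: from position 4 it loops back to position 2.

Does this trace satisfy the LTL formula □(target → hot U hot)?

target → hot U hot must hold at every position from 0 onward. It fails at position 3, so □(target → hot U hot) is false.
Positions where target holds: 2, 3, 4.
Check hot U hot at each: 2→ok, 3→fails, 4→ok.

No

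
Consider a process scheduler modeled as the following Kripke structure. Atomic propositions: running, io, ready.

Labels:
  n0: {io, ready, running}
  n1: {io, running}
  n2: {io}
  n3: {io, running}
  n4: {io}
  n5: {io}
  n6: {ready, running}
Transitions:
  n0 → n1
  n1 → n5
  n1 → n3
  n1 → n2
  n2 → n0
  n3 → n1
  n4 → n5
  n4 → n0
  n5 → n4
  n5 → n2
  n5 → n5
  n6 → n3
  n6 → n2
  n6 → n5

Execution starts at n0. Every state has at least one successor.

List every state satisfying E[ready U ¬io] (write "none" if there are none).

States satisfying ready: {n0, n6}.
States satisfying ¬io: {n6}.
States satisfying E[ready U ¬io]: {n6}.

{n6}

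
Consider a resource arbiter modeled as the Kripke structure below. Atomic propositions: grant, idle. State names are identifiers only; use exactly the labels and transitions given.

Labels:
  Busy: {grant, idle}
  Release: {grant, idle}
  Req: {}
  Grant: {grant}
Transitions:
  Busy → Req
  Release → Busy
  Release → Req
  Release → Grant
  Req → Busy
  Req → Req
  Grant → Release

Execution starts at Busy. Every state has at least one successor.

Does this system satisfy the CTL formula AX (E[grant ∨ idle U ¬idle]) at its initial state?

Yes

States satisfying E[grant ∨ idle U ¬idle]: {Busy, Release, Req, Grant}.
States satisfying AX (E[grant ∨ idle U ¬idle]): {Busy, Release, Req, Grant}.
Busy ∈ Sat(AX (E[grant ∨ idle U ¬idle])).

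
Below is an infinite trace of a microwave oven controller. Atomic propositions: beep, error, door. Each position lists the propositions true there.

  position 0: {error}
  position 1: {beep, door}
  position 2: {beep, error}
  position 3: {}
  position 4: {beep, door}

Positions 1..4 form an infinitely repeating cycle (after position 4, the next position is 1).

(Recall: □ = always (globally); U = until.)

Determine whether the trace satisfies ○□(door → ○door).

The position after 0 is 1; □(door → ○door) is false there.

Does not hold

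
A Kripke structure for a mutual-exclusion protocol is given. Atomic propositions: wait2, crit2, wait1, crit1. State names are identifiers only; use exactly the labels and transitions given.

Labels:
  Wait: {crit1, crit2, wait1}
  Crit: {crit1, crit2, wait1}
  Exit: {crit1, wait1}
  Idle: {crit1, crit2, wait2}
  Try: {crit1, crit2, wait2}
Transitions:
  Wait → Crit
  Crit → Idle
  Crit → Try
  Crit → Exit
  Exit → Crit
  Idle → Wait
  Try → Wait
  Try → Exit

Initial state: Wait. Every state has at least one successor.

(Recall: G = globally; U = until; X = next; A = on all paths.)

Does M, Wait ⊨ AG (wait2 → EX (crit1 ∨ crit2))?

States satisfying wait2 → EX (crit1 ∨ crit2): {Wait, Crit, Exit, Idle, Try}.
States satisfying AG (wait2 → EX (crit1 ∨ crit2)): {Wait, Crit, Exit, Idle, Try}.
Every state reachable from Wait satisfies wait2 → EX (crit1 ∨ crit2).
Wait ∈ Sat(AG (wait2 → EX (crit1 ∨ crit2))).

Holds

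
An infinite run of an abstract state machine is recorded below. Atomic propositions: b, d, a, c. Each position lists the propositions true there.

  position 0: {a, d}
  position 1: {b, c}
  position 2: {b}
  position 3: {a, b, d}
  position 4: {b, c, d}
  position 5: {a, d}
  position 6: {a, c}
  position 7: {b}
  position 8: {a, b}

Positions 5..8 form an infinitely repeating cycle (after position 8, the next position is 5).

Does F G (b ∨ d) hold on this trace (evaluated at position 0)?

G (b ∨ d) is false at every position 0..8, so it never becomes true and F G (b ∨ d) fails.

Violated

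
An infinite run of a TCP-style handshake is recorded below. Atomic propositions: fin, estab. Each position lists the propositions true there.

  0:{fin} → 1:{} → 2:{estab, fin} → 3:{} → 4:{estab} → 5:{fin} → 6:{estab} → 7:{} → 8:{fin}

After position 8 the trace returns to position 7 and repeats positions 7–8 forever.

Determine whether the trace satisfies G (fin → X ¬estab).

fin → X ¬estab must hold at every position from 0 onward. It fails at position 5, so G (fin → X ¬estab) is false.
Positions where fin holds: 0, 2, 5, 8.
Check X ¬estab at each: 0→ok, 2→ok, 5→fails, 8→ok.

Does not hold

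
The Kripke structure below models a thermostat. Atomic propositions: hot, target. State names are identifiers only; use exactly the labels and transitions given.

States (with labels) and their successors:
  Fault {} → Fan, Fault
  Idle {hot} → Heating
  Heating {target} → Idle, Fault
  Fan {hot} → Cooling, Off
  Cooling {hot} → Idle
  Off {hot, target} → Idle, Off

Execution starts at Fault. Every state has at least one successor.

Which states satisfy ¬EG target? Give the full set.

States satisfying target: {Heating, Off}.
States satisfying EG target: {Off}.
States satisfying ¬EG target: {Fault, Idle, Heating, Fan, Cooling}.

{Fault, Idle, Heating, Fan, Cooling}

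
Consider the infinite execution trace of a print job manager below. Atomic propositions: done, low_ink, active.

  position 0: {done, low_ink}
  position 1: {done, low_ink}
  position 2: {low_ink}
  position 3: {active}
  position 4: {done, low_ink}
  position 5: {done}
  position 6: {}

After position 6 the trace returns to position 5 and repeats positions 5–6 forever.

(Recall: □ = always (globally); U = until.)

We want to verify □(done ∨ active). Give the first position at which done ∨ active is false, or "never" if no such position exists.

2

Check done ∨ active at each position in order: 0 ✓, 1 ✓.
At position 2 the labels are {low_ink}, so done ∨ active is false there. This is the first violation.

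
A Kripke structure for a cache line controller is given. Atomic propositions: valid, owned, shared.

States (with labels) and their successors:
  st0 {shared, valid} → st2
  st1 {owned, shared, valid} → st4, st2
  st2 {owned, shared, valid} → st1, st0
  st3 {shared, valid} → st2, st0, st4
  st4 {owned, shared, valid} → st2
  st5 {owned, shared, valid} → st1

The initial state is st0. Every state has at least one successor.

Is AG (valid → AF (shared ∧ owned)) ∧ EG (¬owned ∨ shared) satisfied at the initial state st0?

States satisfying valid → AF (shared ∧ owned): {st0, st1, st2, st3, st4, st5}.
States satisfying AG (valid → AF (shared ∧ owned)): {st0, st1, st2, st3, st4, st5}.
States satisfying ¬owned ∨ shared: {st0, st1, st2, st3, st4, st5}.
States satisfying EG (¬owned ∨ shared): {st0, st1, st2, st3, st4, st5}.
States satisfying AG (valid → AF (shared ∧ owned)) ∧ EG (¬owned ∨ shared): {st0, st1, st2, st3, st4, st5}.
st0 ∈ Sat(AG (valid → AF (shared ∧ owned)) ∧ EG (¬owned ∨ shared)).

Yes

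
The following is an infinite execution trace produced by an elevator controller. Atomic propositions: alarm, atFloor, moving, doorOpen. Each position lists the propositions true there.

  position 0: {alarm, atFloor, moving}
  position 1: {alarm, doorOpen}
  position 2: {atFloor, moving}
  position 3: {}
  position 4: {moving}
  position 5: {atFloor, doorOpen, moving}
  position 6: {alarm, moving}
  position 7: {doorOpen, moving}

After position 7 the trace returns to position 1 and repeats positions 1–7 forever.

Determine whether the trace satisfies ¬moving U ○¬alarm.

Walking from position 0: at position 0, ○¬alarm has not yet held and ¬moving fails, so ¬moving U ○¬alarm is false.

Violated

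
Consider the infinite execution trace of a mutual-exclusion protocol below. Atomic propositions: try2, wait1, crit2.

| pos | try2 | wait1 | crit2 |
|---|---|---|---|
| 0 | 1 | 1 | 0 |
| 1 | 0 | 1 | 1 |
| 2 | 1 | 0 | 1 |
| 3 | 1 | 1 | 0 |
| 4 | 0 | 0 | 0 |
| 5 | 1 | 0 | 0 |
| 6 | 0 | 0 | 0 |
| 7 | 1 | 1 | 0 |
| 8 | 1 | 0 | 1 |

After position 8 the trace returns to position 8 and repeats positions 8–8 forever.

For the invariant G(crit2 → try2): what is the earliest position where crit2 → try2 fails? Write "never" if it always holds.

1

Check crit2 → try2 at each position in order: 0 ✓.
At position 1 the labels are {crit2, wait1}, so crit2 → try2 is false there. This is the first violation.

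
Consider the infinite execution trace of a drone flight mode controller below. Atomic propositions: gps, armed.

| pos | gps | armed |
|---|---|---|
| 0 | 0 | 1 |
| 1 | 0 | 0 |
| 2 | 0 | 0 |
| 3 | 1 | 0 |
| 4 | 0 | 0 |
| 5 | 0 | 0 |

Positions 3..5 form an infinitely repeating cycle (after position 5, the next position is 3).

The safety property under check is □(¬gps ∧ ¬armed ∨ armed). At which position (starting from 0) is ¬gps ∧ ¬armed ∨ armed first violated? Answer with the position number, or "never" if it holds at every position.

3

Check ¬gps ∧ ¬armed ∨ armed at each position in order: 0 ✓, 1 ✓, 2 ✓.
At position 3 the labels are {gps}, so ¬gps ∧ ¬armed ∨ armed is false there. This is the first violation.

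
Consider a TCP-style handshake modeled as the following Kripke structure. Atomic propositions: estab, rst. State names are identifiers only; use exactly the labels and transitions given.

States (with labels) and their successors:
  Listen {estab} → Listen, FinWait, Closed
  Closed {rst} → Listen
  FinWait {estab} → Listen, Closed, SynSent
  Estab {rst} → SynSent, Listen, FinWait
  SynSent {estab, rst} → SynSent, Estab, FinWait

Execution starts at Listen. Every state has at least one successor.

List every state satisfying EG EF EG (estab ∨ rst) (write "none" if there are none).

States satisfying EF EG (estab ∨ rst): {Listen, Closed, FinWait, Estab, SynSent}.
States satisfying EG EF EG (estab ∨ rst): {Listen, Closed, FinWait, Estab, SynSent}.

{Listen, Closed, FinWait, Estab, SynSent}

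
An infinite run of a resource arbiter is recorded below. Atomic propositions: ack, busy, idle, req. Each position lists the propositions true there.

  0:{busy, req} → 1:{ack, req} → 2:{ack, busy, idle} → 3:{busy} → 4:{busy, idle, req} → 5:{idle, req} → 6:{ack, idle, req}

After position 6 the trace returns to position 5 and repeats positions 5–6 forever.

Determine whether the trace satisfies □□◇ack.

Yes

□◇ack holds at every position 0..6, and those are all positions ever visited, so □□◇ack holds.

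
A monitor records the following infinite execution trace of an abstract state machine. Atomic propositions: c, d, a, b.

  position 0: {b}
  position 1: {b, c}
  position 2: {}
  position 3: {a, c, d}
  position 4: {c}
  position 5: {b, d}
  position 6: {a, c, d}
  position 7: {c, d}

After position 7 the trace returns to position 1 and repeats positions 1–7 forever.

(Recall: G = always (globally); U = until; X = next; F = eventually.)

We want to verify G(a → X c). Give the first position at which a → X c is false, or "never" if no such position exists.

a → X c holds at every position 0..7, and those are all the positions the trace ever visits, so the invariant G(a → X c) is never violated.

never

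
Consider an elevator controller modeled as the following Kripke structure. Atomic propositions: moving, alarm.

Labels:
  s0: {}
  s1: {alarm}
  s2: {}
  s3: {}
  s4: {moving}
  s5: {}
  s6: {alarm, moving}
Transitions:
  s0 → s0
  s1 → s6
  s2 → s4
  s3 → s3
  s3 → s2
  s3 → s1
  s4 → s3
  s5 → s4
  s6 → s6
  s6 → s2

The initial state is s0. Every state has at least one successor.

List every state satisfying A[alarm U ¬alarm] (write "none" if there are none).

{s0, s2, s3, s4, s5}

States satisfying alarm: {s1, s6}.
States satisfying ¬alarm: {s0, s2, s3, s4, s5}.
States satisfying A[alarm U ¬alarm]: {s0, s2, s3, s4, s5}.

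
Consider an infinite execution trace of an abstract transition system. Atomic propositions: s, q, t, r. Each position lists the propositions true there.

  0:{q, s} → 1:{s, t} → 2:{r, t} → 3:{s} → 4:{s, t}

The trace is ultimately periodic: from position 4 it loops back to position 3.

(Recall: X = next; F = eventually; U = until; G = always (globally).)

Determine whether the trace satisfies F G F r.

G F r is false at every position 0..4, so it never becomes true and F G F r fails.

Does not hold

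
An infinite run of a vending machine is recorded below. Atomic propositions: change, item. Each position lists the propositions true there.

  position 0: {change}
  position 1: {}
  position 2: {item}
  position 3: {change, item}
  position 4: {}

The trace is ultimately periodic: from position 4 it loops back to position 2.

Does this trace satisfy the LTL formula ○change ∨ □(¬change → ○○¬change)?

No

The position after 0 is 1; change is false there.
¬change → ○○¬change must hold at every position from 0 onward. It fails at position 1, so □(¬change → ○○¬change) is false.
Positions where ¬change holds: 1, 2, 4.
Check ○○¬change at each: 1→fails, 2→ok, 4→fails.
At position 0: ○change is false; □(¬change → ○○¬change) is false; so ○change ∨ □(¬change → ○○¬change) is false.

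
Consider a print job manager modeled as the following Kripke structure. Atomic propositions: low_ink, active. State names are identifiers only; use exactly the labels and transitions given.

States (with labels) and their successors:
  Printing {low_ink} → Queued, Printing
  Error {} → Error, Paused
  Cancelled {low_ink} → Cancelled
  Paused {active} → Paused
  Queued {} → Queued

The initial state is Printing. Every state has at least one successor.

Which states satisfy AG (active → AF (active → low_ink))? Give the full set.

{Printing, Cancelled, Queued}

States satisfying active → AF (active → low_ink): {Printing, Error, Cancelled, Queued}.
States satisfying AG (active → AF (active → low_ink)): {Printing, Cancelled, Queued}.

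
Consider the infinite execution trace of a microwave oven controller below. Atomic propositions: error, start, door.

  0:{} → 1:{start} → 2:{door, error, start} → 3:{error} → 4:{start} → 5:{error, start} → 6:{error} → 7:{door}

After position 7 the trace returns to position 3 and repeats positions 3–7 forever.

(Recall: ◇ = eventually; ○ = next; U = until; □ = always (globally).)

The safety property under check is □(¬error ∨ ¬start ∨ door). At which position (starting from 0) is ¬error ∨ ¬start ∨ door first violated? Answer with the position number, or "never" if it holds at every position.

Check ¬error ∨ ¬start ∨ door at each position in order: 0 ✓, 1 ✓, 2 ✓, 3 ✓, 4 ✓.
At position 5 the labels are {error, start}, so ¬error ∨ ¬start ∨ door is false there. This is the first violation.

5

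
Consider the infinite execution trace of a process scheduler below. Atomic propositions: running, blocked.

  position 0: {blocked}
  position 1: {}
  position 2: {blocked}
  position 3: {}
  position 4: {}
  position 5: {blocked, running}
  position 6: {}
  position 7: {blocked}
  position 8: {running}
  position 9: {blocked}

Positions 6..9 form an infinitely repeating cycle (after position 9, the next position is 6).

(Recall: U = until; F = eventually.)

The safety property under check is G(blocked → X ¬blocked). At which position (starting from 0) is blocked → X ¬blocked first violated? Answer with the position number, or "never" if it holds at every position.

never

blocked → X ¬blocked holds at every position 0..9, and those are all the positions the trace ever visits, so the invariant G(blocked → X ¬blocked) is never violated.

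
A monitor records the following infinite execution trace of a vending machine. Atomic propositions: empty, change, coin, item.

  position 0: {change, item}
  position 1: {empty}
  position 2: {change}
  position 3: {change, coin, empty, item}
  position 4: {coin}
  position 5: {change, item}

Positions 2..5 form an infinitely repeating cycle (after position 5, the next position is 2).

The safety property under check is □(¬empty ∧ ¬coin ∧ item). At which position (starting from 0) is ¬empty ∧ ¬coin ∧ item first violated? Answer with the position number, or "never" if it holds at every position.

1

Check ¬empty ∧ ¬coin ∧ item at each position in order: 0 ✓.
At position 1 the labels are {empty}, so ¬empty ∧ ¬coin ∧ item is false there. This is the first violation.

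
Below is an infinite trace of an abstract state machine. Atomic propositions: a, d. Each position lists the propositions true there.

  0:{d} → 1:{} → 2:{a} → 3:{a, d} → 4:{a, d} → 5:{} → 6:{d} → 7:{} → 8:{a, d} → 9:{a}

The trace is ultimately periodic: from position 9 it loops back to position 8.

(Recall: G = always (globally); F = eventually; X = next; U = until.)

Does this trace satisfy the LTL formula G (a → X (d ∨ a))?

No

a → X (d ∨ a) must hold at every position from 0 onward. It fails at position 4, so G (a → X (d ∨ a)) is false.
Positions where a holds: 2, 3, 4, 8, 9.
Check X (d ∨ a) at each: 2→ok, 3→ok, 4→fails, 8→ok, 9→ok.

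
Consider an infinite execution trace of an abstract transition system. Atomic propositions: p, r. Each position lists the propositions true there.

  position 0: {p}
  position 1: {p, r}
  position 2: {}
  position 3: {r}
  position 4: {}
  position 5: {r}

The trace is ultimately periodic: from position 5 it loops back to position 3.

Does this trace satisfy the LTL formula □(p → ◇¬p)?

Holds

p → ◇¬p holds at every position 0..5, and those are all positions ever visited, so □(p → ◇¬p) holds.
Positions where p holds: 0, 1.
Check ◇¬p at each: 0→ok, 1→ok.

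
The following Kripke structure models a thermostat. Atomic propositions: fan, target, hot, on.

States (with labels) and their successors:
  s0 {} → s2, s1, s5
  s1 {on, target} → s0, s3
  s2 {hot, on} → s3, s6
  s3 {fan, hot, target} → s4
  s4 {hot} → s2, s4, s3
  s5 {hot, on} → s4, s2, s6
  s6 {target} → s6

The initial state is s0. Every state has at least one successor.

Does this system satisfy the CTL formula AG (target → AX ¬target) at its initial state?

States satisfying target → AX ¬target: {s0, s2, s3, s4, s5}.
States satisfying AG (target → AX ¬target): ∅.
s1 is reachable from s0 and violates target → AX ¬target, so AG fails at s0.
s0 ∉ Sat(AG (target → AX ¬target)).

No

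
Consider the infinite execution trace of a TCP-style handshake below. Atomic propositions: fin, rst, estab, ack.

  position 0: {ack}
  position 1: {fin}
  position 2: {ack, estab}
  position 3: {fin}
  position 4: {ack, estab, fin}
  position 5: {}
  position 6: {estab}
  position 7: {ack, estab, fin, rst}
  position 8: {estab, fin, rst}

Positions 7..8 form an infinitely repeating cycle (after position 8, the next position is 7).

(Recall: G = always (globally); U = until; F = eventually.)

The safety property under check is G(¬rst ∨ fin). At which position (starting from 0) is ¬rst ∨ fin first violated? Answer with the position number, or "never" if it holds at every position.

never

¬rst ∨ fin holds at every position 0..8, and those are all the positions the trace ever visits, so the invariant G(¬rst ∨ fin) is never violated.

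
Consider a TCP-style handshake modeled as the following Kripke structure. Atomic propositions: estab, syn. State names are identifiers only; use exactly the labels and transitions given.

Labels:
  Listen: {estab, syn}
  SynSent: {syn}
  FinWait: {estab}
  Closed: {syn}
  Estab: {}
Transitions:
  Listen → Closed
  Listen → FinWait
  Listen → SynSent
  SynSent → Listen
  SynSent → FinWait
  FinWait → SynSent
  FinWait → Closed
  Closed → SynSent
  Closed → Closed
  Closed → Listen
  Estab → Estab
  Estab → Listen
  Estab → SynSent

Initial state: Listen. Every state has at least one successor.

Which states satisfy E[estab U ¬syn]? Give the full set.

States satisfying estab: {Listen, FinWait}.
States satisfying ¬syn: {FinWait, Estab}.
States satisfying E[estab U ¬syn]: {Listen, FinWait, Estab}.

{Listen, FinWait, Estab}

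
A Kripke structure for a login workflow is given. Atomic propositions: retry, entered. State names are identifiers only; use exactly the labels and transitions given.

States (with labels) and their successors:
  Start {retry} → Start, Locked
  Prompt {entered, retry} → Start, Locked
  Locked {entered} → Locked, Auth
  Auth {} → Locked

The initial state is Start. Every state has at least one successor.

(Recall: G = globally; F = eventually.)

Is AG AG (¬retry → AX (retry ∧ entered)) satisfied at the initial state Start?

Does not hold

States satisfying AG (¬retry → AX (retry ∧ entered)): ∅.
States satisfying AG AG (¬retry → AX (retry ∧ entered)): ∅.
Auth is reachable from Start and violates AG (¬retry → AX (retry ∧ entered)), so AG fails at Start.
Start ∉ Sat(AG AG (¬retry → AX (retry ∧ entered))).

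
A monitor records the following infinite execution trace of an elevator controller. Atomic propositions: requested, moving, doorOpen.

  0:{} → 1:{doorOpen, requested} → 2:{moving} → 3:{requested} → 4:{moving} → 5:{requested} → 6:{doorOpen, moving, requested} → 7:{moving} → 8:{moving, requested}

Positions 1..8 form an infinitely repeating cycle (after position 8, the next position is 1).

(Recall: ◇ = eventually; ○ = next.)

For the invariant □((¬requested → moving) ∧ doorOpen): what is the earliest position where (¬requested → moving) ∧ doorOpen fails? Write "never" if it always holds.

0

At position 0 the labels are {}, so (¬requested → moving) ∧ doorOpen is false there. This is the first violation.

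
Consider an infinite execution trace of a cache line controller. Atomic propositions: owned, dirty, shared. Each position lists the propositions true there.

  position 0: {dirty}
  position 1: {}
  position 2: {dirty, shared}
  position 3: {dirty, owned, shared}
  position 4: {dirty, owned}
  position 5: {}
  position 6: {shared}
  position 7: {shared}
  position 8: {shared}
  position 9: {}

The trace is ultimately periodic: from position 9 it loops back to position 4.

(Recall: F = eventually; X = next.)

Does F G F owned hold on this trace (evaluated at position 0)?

Holds

G F owned holds at position 0, which is reachable from 0, so F G F owned holds.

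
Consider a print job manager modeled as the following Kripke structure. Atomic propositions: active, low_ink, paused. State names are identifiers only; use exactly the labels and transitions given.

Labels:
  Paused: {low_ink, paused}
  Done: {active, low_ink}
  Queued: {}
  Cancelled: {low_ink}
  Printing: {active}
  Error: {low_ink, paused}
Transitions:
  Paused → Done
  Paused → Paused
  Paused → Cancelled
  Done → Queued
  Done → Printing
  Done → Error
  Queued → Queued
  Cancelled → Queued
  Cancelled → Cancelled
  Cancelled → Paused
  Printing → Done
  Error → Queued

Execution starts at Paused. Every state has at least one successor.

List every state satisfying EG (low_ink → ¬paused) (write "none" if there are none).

{Done, Queued, Cancelled, Printing}

States satisfying low_ink → ¬paused: {Done, Queued, Cancelled, Printing}.
States satisfying EG (low_ink → ¬paused): {Done, Queued, Cancelled, Printing}.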